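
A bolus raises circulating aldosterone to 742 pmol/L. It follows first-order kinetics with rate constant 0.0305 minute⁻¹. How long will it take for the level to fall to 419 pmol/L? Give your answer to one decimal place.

t½ = ln 2 / k = 0.69315 / 0.0305 ≈ 22.726 minutes.
Fraction remaining = 419/742 ≈ 0.56469.
n = log₂(742/419) = ln(1.7709)/ln 2 ≈ 0.82447 half-lives.
t = n × t½ = 0.82447 × 22.726 ≈ 18.737 minutes.

18.7 minutes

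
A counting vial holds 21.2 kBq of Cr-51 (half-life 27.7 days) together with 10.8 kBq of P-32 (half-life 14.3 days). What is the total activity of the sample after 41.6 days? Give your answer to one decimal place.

8.9 kBq

Cr-51: 21.2 × (1/2)^(41.6/27.7) = 21.2 × (1/2)^1.5018 ≈ 7.486 kBq.
P-32: 10.8 × (1/2)^(41.6/14.3) = 10.8 × (1/2)^2.9091 ≈ 1.4378 kBq.
Total = 7.486 + 1.4378 ≈ 8.9238 kBq.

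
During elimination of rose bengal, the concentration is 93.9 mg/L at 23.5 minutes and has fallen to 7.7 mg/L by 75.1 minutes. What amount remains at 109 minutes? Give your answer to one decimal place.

Over Δt = 75.1 − 23.5 = 51.6 minutes, the level fell by a factor of 93.9/7.7 ≈ 12.195.
n = log₂(12.195) ≈ 3.6082 half-lives, so t½ = 51.6/3.6082 ≈ 14.301 minutes.
From t = 75.1 to t = 109: 7.7 × (1/2)^((109−75.1)/14.301) ≈ 1.489 mg/L.

1.5 mg/L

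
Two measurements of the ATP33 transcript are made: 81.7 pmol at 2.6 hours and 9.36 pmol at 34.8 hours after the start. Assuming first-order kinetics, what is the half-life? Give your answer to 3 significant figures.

Over Δt = 34.8 − 2.6 = 32.2 hours, the level fell by a factor of 81.7/9.36 ≈ 8.7286.
n = log₂(8.7286) ≈ 3.1258 half-lives, so t½ = 32.2/3.1258 ≈ 10.302 hours.

10.3 hours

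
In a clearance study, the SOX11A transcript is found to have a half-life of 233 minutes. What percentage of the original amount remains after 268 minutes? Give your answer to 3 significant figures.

n = 268/233 ≈ 1.1502 half-lives.
Fraction remaining = (1/2)^1.1502 ≈ 0.45056, i.e. 45.056%.

45.1%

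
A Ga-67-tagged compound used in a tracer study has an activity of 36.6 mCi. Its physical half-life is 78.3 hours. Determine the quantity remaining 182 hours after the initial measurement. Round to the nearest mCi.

Number of half-lives: n = 182/78.3 ≈ 2.3244.
Remaining = 36.6 × (1/2)^2.3244 = 36.6 × 0.19966 ≈ 7.3075 mCi.

7 mCi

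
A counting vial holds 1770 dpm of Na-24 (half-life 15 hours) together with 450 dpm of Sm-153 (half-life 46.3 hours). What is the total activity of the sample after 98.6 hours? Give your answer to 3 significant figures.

121 dpm

Na-24: 1770 × (1/2)^(98.6/15) = 1770 × (1/2)^6.5733 ≈ 18.587 dpm.
Sm-153: 450 × (1/2)^(98.6/46.3) = 450 × (1/2)^2.1296 ≈ 102.84 dpm.
Total = 18.587 + 102.84 ≈ 121.42 dpm.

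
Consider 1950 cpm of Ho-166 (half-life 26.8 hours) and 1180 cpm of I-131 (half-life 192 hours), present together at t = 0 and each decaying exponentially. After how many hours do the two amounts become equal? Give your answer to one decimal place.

Set 1950·(1/2)^(t/26.8) = 1180·(1/2)^(t/192).
Taking log₂: log₂(1950/1180) = t·(1/26.8 − 1/192).
log₂(1.6525) = 0.72469; 1/26.8 − 1/192 = 0.032105.
t = 0.72469 / 0.032105 ≈ 22.572 hours.

22.6 hours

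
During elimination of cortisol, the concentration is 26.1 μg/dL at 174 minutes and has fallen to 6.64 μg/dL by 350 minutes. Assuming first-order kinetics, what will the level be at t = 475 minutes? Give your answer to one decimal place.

Over Δt = 350 − 174 = 176 minutes, the level fell by a factor of 26.1/6.64 ≈ 3.9307.
n = log₂(3.9307) ≈ 1.9748 half-lives, so t½ = 176/1.9748 ≈ 89.123 minutes.
From t = 350 to t = 475: 6.64 × (1/2)^((475−350)/89.123) ≈ 2.5116 μg/dL.

2.5 μg/dL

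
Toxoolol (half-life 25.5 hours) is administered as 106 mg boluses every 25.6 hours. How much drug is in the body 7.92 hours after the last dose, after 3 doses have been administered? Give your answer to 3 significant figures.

The 3 doses were given 59.12, 33.52, 7.92 hours ago.
Total = 106·(1/2)^(59.12/25.5) + 106·(1/2)^(33.52/25.5) + 106·(1/2)^(7.92/25.5)
      = 21.251 + 42.619 + 85.469 ≈ 149.34 mg.

149 mg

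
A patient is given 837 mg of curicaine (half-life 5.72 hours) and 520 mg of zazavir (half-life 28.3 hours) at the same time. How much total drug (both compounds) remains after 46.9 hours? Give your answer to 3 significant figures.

curicaine: 837 × (1/2)^(46.9/5.72) = 837 × (1/2)^8.1993 ≈ 2.8477 mg.
zazavir: 520 × (1/2)^(46.9/28.3) = 520 × (1/2)^1.6572 ≈ 164.86 mg.
Total = 2.8477 + 164.86 ≈ 167.71 mg.

168 mg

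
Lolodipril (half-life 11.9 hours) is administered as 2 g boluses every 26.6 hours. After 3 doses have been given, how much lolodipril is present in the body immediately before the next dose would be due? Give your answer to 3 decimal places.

0.534 g

The 3 doses were given 79.8, 53.2, 26.6 hours ago.
Total = 2·(1/2)^(79.8/11.9) + 2·(1/2)^(53.2/11.9) + 2·(1/2)^(26.6/11.9)
      = 0.019158 + 0.090209 + 0.42476 ≈ 0.53412 g.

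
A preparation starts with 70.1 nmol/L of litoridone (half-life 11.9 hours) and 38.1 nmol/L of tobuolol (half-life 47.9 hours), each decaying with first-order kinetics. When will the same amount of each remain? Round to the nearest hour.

14 hours

Set 70.1·(1/2)^(t/11.9) = 38.1·(1/2)^(t/47.9).
Taking log₂: log₂(70.1/38.1) = t·(1/11.9 − 1/47.9).
log₂(1.8399) = 0.87962; 1/11.9 − 1/47.9 = 0.063157.
t = 0.87962 / 0.063157 ≈ 13.928 hours.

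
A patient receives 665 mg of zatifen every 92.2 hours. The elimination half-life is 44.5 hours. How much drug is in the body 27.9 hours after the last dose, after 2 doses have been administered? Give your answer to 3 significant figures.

The 2 doses were given 120.1, 27.9 hours ago.
Total = 665·(1/2)^(120.1/44.5) + 665·(1/2)^(27.9/44.5)
      = 102.42 + 430.61 ≈ 533.03 mg.

533 mg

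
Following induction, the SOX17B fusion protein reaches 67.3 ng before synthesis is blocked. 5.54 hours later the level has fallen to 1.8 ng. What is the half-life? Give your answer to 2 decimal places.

A/A₀ = 1.8/67.3 ≈ 0.026746.
n = log₂(37.389) ≈ 5.2245 half-lives elapsed in 5.54 hours.
t½ = 5.54/5.2245 ≈ 1.0604 hours.

1.06 hours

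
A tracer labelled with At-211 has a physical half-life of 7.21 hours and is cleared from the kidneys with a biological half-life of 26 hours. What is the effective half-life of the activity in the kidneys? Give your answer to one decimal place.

1/t_eff = 1/t_phys + 1/t_biol = 1/7.21 + 1/26 = 0.17716 per hour.
t_eff = 7.21 × 26 / (7.21 + 26) ≈ 5.6447 hours.

5.6 hours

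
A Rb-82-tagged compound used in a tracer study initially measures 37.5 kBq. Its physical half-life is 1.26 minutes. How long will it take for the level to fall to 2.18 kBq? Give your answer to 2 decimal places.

Fraction remaining = 2.18/37.5 ≈ 0.058133.
n = log₂(37.5/2.18) = ln(17.202)/ln 2 ≈ 4.1045 half-lives.
t = n × t½ = 4.1045 × 1.26 ≈ 5.1717 minutes.

5.17 minutes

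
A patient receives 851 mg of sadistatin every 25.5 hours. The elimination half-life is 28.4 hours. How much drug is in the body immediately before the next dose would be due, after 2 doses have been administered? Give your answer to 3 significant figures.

The 2 doses were given 51, 25.5 hours ago.
Total = 851·(1/2)^(51/28.4) + 851·(1/2)^(25.5/28.4)
      = 245.1 + 456.71 ≈ 701.81 mg.

702 mg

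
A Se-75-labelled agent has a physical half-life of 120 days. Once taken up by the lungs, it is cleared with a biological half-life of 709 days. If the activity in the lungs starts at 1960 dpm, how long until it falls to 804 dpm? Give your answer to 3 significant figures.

1/t_eff = 1/t_phys + 1/t_biol = 1/120 + 1/709 = 0.0097438 per day.
t_eff = 120 × 709 / (120 + 709) ≈ 102.63 days.
n = log₂(1960/804) ≈ 1.2856; t = 1.2856 × 102.63 ≈ 131.94 days.

132 days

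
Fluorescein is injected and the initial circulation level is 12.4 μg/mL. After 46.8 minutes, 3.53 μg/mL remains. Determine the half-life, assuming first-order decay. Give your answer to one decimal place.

A/A₀ = 3.53/12.4 ≈ 0.28468.
n = log₂(3.5127) ≈ 1.8126 half-lives elapsed in 46.8 minutes.
t½ = 46.8/1.8126 ≈ 25.819 minutes.

25.8 minutes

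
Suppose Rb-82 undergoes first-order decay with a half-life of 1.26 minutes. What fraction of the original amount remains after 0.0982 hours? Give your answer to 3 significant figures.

0.0391

0.0982 hours = 5.892 minutes.
n = 5.892/1.26 ≈ 4.6762 half-lives.
Fraction remaining = (1/2)^4.6762 ≈ 0.039113.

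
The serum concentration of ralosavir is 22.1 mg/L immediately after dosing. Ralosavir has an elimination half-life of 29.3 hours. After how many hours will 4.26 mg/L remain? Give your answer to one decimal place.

69.6 hours

Fraction remaining = 4.26/22.1 ≈ 0.19276.
n = log₂(22.1/4.26) = ln(5.1878)/ln 2 ≈ 2.3751 half-lives.
t = n × t½ = 2.3751 × 29.3 ≈ 69.591 hours.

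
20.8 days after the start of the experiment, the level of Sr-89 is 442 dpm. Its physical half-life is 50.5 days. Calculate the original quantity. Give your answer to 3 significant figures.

588 dpm

Number of half-lives elapsed: n = 20.8/50.5 ≈ 0.41188.
A₀ = A × 2^n = 442 × 2^0.41188 = 442 × 1.3304 ≈ 588.05 dpm.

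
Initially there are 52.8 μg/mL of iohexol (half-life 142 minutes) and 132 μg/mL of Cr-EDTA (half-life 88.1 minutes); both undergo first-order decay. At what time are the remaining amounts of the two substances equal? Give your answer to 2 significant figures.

310 minutes

Set 52.8·(1/2)^(t/142) = 132·(1/2)^(t/88.1).
Taking log₂: log₂(52.8/132) = t·(1/142 − 1/88.1).
log₂(0.4) = -1.3219; 1/142 − 1/88.1 = -0.0043085.
t = -1.3219 / -0.0043085 ≈ 306.82 minutes.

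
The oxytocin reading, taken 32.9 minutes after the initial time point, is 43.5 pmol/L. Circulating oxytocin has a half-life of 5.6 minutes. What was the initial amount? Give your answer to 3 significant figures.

2550 pmol/L

Number of half-lives elapsed: n = 32.9/5.6 ≈ 5.875.
A₀ = A × 2^n = 43.5 × 2^5.875 = 43.5 × 58.688 ≈ 2552.9 pmol/L.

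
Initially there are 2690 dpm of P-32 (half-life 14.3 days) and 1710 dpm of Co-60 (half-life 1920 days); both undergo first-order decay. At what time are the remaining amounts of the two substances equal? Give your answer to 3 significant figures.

9.42 days

Set 2690·(1/2)^(t/14.3) = 1710·(1/2)^(t/1920).
Taking log₂: log₂(2690/1710) = t·(1/14.3 − 1/1920).
log₂(1.5731) = 0.65361; 1/14.3 − 1/1920 = 0.069409.
t = 0.65361 / 0.069409 ≈ 9.4168 days.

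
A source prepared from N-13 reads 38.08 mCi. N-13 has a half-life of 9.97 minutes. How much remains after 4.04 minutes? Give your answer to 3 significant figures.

28.8 mCi

Number of half-lives: n = 4.04/9.97 ≈ 0.40522.
Remaining = 38.08 × (1/2)^0.40522 = 38.08 × 0.75512 ≈ 28.755 mCi.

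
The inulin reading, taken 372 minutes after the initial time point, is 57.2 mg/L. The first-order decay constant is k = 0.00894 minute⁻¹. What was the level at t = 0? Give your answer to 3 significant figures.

1590 mg/L

t½ = ln 2 / k = 0.69315 / 0.00894 ≈ 77.533 minutes.
Number of half-lives elapsed: n = 372/77.533 ≈ 4.7979.
A₀ = A × 2^n = 57.2 × 2^4.7979 = 57.2 × 27.818 ≈ 1591.2 mg/L.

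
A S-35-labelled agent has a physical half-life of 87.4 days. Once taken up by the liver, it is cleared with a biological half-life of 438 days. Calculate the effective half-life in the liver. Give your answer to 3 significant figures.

1/t_eff = 1/t_phys + 1/t_biol = 1/87.4 + 1/438 = 0.013725 per day.
t_eff = 87.4 × 438 / (87.4 + 438) ≈ 72.861 days.

72.9 days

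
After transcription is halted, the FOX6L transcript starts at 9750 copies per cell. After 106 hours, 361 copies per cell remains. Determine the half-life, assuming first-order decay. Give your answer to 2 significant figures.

A/A₀ = 361/9750 ≈ 0.037026.
n = log₂(27.008) ≈ 4.7553 half-lives elapsed in 106 hours.
t½ = 106/4.7553 ≈ 22.291 hours.

22 hours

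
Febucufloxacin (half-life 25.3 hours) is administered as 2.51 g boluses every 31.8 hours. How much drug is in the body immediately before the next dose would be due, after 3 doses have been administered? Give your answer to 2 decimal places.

1.67 g

The 3 doses were given 95.4, 63.6, 31.8 hours ago.
Total = 2.51·(1/2)^(95.4/25.3) + 2.51·(1/2)^(63.6/25.3) + 2.51·(1/2)^(31.8/25.3)
      = 0.18389 + 0.43948 + 1.0503 ≈ 1.6736 g.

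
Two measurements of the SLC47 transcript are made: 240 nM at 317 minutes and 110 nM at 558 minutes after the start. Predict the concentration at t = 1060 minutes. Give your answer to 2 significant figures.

22 nM

Over Δt = 558 − 317 = 241 minutes, the level fell by a factor of 240/110 ≈ 2.1818.
n = log₂(2.1818) ≈ 1.1255 half-lives, so t½ = 241/1.1255 ≈ 214.12 minutes.
From t = 558 to t = 1060: 110 × (1/2)^((1060−558)/214.12) ≈ 21.659 nM.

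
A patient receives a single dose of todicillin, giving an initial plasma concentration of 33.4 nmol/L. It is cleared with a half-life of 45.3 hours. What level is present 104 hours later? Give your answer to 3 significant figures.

6.80 nmol/L

Number of half-lives: n = 104/45.3 ≈ 2.2958.
Remaining = 33.4 × (1/2)^2.2958 = 33.4 × 0.20365 ≈ 6.8021 nmol/L.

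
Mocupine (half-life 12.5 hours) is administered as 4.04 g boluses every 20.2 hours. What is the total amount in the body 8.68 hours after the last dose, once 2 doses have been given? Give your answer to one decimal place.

The 2 doses were given 28.88, 8.68 hours ago.
Total = 4.04·(1/2)^(28.88/12.5) + 4.04·(1/2)^(8.68/12.5)
      = 0.81448 + 2.4966 ≈ 3.3111 g.

3.3 g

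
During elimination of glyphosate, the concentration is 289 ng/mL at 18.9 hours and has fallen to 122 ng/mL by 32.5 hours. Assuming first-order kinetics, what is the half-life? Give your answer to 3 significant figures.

Over Δt = 32.5 − 18.9 = 13.6 hours, the level fell by a factor of 289/122 ≈ 2.3689.
n = log₂(2.3689) ≈ 1.2442 half-lives, so t½ = 13.6/1.2442 ≈ 10.931 hours.

10.9 hours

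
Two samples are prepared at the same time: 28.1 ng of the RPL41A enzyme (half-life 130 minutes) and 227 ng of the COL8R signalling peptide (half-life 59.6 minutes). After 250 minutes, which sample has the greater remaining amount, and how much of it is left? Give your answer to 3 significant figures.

COL8R signalling peptide, 12.4 ng

RPL41A enzyme: 28.1 × (1/2)^1.9231 ≈ 7.4097 ng.
COL8R signalling peptide: 227 × (1/2)^4.1946 ≈ 12.397 ng.
COL8R signalling peptide has more remaining, at ≈ 12.397 ng.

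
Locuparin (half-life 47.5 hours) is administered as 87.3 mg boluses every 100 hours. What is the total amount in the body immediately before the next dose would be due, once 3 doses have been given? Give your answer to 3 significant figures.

26.1 mg

The 3 doses were given 300, 200, 100 hours ago.
Total = 87.3·(1/2)^(300/47.5) + 87.3·(1/2)^(200/47.5) + 87.3·(1/2)^(100/47.5)
      = 1.0959 + 4.7154 + 20.289 ≈ 26.101 mg.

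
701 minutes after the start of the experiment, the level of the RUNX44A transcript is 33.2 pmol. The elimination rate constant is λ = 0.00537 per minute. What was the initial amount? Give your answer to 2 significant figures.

1400 pmol

t½ = ln 2 / λ = 0.69315 / 0.00537 ≈ 129.08 minutes.
Number of half-lives elapsed: n = 701/129.08 ≈ 5.4308.
A₀ = A × 2^n = 33.2 × 2^5.4308 = 33.2 × 43.137 ≈ 1432.1 pmol.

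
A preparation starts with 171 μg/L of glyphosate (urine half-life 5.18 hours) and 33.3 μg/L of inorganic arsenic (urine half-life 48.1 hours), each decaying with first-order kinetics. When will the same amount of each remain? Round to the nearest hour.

Set 171·(1/2)^(t/5.18) = 33.3·(1/2)^(t/48.1).
Taking log₂: log₂(171/33.3) = t·(1/5.18 − 1/48.1).
log₂(5.1351) = 2.3604; 1/5.18 − 1/48.1 = 0.17226.
t = 2.3604 / 0.17226 ≈ 13.703 hours.

14 hours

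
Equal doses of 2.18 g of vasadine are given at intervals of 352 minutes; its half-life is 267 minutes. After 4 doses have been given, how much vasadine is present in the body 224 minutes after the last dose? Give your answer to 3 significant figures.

1.98 g

The 4 doses were given 1280, 928, 576, 224 minutes ago.
Total = 2.18·(1/2)^(1280/267) + 2.18·(1/2)^(928/267) + 2.18·(1/2)^(576/267) + 2.18·(1/2)^(224/267)
      = 0.078581 + 0.19597 + 0.4887 + 1.2187 ≈ 1.982 g.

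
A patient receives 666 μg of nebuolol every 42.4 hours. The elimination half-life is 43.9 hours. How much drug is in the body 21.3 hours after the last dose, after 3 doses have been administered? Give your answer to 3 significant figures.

The 3 doses were given 106.1, 63.7, 21.3 hours ago.
Total = 666·(1/2)^(106.1/43.9) + 666·(1/2)^(63.7/43.9) + 666·(1/2)^(21.3/43.9)
      = 124.72 + 243.6 + 475.79 ≈ 844.11 μg.

844 μg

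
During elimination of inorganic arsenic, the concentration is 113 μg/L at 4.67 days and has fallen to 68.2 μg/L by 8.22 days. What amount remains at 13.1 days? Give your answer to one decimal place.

34.1 μg/L

Over Δt = 8.22 − 4.67 = 3.55 days, the level fell by a factor of 113/68.2 ≈ 1.6569.
n = log₂(1.6569) ≈ 0.72848 half-lives, so t½ = 3.55/0.72848 ≈ 4.8732 days.
From t = 8.22 to t = 13.1: 68.2 × (1/2)^((13.1−8.22)/4.8732) ≈ 34.067 μg/L.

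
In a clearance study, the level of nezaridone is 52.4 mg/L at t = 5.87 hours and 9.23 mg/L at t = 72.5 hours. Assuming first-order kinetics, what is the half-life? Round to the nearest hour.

Over Δt = 72.5 − 5.87 = 66.63 hours, the level fell by a factor of 52.4/9.23 ≈ 5.6771.
n = log₂(5.6771) ≈ 2.5052 half-lives, so t½ = 66.63/2.5052 ≈ 26.597 hours.

27 hours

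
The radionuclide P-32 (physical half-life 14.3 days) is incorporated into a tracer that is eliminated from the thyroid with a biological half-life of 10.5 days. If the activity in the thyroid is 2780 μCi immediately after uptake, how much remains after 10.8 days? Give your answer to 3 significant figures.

1/t_eff = 1/t_phys + 1/t_biol = 1/14.3 + 1/10.5 = 0.16517 per day.
t_eff = 14.3 × 10.5 / (14.3 + 10.5) ≈ 6.0544 days.
Remaining = 2780 × (1/2)^(10.8/6.0544) = 2780 × (1/2)^1.7838 ≈ 807.35 μCi.

807 μCi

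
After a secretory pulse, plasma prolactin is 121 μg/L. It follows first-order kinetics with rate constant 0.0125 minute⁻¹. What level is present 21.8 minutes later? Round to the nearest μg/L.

92 μg/L

t½ = ln 2 / λ = 0.69315 / 0.0125 ≈ 55.452 minutes.
Number of half-lives: n = 21.8/55.452 ≈ 0.39313.
Remaining = 121 × (1/2)^0.39313 = 121 × 0.76147 ≈ 92.138 μg/L.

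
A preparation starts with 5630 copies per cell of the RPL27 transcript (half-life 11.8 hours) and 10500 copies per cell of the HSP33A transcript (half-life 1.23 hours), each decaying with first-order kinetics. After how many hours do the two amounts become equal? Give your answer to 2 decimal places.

Set 5630·(1/2)^(t/11.8) = 10500·(1/2)^(t/1.23).
Taking log₂: log₂(5630/10500) = t·(1/11.8 − 1/1.23).
log₂(0.53619) = -0.89918; 1/11.8 − 1/1.23 = -0.72826.
t = -0.89918 / -0.72826 ≈ 1.2347 hours.

1.23 hours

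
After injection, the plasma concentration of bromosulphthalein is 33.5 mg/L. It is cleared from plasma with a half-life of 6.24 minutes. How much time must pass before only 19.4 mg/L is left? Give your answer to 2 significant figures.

4.9 minutes

Fraction remaining = 19.4/33.5 ≈ 0.5791.
n = log₂(33.5/19.4) = ln(1.7268)/ln 2 ≈ 0.7881 half-lives.
t = n × t½ = 0.7881 × 6.24 ≈ 4.9178 minutes.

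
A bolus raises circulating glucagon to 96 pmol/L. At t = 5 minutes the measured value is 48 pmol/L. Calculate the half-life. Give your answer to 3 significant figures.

A/A₀ = 48/96 ≈ 0.5.
n = log₂(2) ≈ 1 half-life elapsed in 5 minutes.
t½ = 5/1 ≈ 5 minutes.

5.00 minutes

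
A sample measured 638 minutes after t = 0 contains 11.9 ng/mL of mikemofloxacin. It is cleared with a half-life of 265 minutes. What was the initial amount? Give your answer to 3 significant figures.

Number of half-lives elapsed: n = 638/265 ≈ 2.4075.
A₀ = A × 2^n = 11.9 × 2^2.4075 = 11.9 × 5.3057 ≈ 63.138 ng/mL.

63.1 ng/mL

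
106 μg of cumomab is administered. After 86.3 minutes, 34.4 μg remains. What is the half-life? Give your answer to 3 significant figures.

53.2 minutes

A/A₀ = 34.4/106 ≈ 0.32453.
n = log₂(3.0814) ≈ 1.6236 half-lives elapsed in 86.3 minutes.
t½ = 86.3/1.6236 ≈ 53.154 minutes.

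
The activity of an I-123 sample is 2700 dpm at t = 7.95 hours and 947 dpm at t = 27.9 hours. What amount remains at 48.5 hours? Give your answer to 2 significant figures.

320 dpm

Over Δt = 27.9 − 7.95 = 19.95 hours, the level fell by a factor of 2700/947 ≈ 2.8511.
n = log₂(2.8511) ≈ 1.5115 half-lives, so t½ = 19.95/1.5115 ≈ 13.199 hours.
From t = 27.9 to t = 48.5: 947 × (1/2)^((48.5−27.9)/13.199) ≈ 321 dpm.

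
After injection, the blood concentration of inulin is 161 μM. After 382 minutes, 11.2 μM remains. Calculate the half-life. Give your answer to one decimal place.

A/A₀ = 11.2/161 ≈ 0.069565.
n = log₂(14.375) ≈ 3.8455 half-lives elapsed in 382 minutes.
t½ = 382/3.8455 ≈ 99.337 minutes.

99.3 minutes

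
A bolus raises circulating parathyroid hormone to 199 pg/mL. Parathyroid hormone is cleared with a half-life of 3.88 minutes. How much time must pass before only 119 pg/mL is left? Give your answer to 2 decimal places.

Fraction remaining = 119/199 ≈ 0.59799.
n = log₂(199/119) = ln(1.6723)/ln 2 ≈ 0.74181 half-lives.
t = n × t½ = 0.74181 × 3.88 ≈ 2.8782 minutes.

2.88 minutes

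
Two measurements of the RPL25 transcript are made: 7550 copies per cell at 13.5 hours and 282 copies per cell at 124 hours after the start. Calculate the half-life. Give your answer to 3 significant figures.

Over Δt = 124 − 13.5 = 110.5 hours, the level fell by a factor of 7550/282 ≈ 26.773.
n = log₂(26.773) ≈ 4.7427 half-lives, so t½ = 110.5/4.7427 ≈ 23.299 hours.

23.3 hours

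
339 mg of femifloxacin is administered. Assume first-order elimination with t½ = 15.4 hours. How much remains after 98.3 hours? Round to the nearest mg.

Number of half-lives: n = 98.3/15.4 ≈ 6.3831.
Remaining = 339 × (1/2)^6.3831 = 339 × 0.011981 ≈ 4.0615 mg.

4 mg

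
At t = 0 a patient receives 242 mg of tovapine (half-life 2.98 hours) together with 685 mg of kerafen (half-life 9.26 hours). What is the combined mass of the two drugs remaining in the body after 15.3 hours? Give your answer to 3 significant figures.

tovapine: 242 × (1/2)^(15.3/2.98) = 242 × (1/2)^5.1342 ≈ 6.8906 mg.
kerafen: 685 × (1/2)^(15.3/9.26) = 685 × (1/2)^1.6523 ≈ 217.93 mg.
Total = 6.8906 + 217.93 ≈ 224.82 mg.

225 mg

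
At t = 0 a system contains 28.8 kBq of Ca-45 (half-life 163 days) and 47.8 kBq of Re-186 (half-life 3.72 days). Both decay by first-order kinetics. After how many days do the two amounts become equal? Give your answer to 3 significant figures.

2.78 days

Set 28.8·(1/2)^(t/163) = 47.8·(1/2)^(t/3.72).
Taking log₂: log₂(28.8/47.8) = t·(1/163 − 1/3.72).
log₂(0.60251) = -0.73094; 1/163 − 1/3.72 = -0.26268.
t = -0.73094 / -0.26268 ≈ 2.7826 days.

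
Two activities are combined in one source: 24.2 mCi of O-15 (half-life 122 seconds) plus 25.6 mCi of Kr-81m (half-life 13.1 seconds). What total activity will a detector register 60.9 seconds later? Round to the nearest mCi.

O-15: 24.2 × (1/2)^(60.9/122) = 24.2 × (1/2)^0.49918 ≈ 17.122 mCi.
Kr-81m: 25.6 × (1/2)^(60.9/13.1) = 25.6 × (1/2)^4.6489 ≈ 1.0205 mCi.
Total = 17.122 + 1.0205 ≈ 18.142 mCi.

18 mCi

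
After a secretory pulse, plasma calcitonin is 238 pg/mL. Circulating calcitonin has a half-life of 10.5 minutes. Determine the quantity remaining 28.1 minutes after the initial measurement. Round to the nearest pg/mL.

37 pg/mL

Number of half-lives: n = 28.1/10.5 ≈ 2.6762.
Remaining = 238 × (1/2)^2.6762 = 238 × 0.15645 ≈ 37.236 pg/mL.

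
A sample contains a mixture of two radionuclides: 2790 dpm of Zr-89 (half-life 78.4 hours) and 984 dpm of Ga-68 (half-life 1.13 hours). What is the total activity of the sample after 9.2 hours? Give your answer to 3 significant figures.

2580 dpm

Zr-89: 2790 × (1/2)^(9.2/78.4) = 2790 × (1/2)^0.11735 ≈ 2572 dpm.
Ga-68: 984 × (1/2)^(9.2/1.13) = 984 × (1/2)^8.1416 ≈ 3.4844 dpm.
Total = 2572 + 3.4844 ≈ 2575.5 dpm.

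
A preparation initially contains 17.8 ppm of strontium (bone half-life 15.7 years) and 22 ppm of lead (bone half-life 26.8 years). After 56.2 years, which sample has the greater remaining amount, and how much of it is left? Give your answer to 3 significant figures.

lead, 5.14 ppm

strontium: 17.8 × (1/2)^3.5796 ≈ 1.4888 ppm.
lead: 22 × (1/2)^2.097 ≈ 5.1423 ppm.
Lead has more remaining, at ≈ 5.1423 ppm.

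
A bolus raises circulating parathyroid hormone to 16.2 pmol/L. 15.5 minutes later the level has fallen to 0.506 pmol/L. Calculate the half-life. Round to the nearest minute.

3 minutes

A/A₀ = 0.506/16.2 ≈ 0.031235.
n = log₂(32.016) ≈ 5.0007 half-lives elapsed in 15.5 minutes.
t½ = 15.5/5.0007 ≈ 3.0996 minutes.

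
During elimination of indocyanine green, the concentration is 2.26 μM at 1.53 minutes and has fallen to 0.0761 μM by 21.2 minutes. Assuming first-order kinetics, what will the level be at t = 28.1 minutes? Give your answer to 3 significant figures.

0.0232 μM

Over Δt = 21.2 − 1.53 = 19.67 minutes, the level fell by a factor of 2.26/0.0761 ≈ 29.698.
n = log₂(29.698) ≈ 4.8923 half-lives, so t½ = 19.67/4.8923 ≈ 4.0206 minutes.
From t = 21.2 to t = 28.1: 0.0761 × (1/2)^((28.1−21.2)/4.0206) ≈ 0.023162 μM.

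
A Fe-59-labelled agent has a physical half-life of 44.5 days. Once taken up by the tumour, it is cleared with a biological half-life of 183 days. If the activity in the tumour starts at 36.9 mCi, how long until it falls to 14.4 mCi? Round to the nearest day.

49 days

1/t_eff = 1/t_phys + 1/t_biol = 1/44.5 + 1/183 = 0.027936 per day.
t_eff = 44.5 × 183 / (44.5 + 183) ≈ 35.796 days.
n = log₂(36.9/14.4) ≈ 1.3576; t = 1.3576 × 35.796 ≈ 48.594 days.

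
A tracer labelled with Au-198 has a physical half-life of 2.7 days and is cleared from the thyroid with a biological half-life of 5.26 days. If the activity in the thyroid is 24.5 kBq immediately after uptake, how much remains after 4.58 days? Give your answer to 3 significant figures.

4.13 kBq

1/t_eff = 1/t_phys + 1/t_biol = 1/2.7 + 1/5.26 = 0.56048 per day.
t_eff = 2.7 × 5.26 / (2.7 + 5.26) ≈ 1.7842 days.
Remaining = 24.5 × (1/2)^(4.58/1.7842) = 24.5 × (1/2)^2.567 ≈ 4.1344 kBq.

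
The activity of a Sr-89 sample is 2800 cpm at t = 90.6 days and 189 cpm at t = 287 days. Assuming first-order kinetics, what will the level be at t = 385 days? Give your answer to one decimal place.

49.2 cpm

Over Δt = 287 − 90.6 = 196.4 days, the level fell by a factor of 2800/189 ≈ 14.815.
n = log₂(14.815) ≈ 3.889 half-lives, so t½ = 196.4/3.889 ≈ 50.502 days.
From t = 287 to t = 385: 189 × (1/2)^((385−287)/50.502) ≈ 49.239 cpm.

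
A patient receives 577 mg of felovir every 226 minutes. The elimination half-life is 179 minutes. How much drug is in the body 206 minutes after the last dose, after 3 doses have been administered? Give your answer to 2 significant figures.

The 3 doses were given 658, 432, 206 minutes ago.
Total = 577·(1/2)^(658/179) + 577·(1/2)^(432/179) + 577·(1/2)^(206/179)
      = 45.144 + 108.31 + 259.86 ≈ 413.31 mg.

410 mg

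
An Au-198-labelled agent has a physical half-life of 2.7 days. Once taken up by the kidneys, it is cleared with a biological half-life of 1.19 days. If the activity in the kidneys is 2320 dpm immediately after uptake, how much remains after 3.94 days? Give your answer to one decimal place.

1/t_eff = 1/t_phys + 1/t_biol = 1/2.7 + 1/1.19 = 1.2107 per day.
t_eff = 2.7 × 1.19 / (2.7 + 1.19) ≈ 0.82596 days.
Remaining = 2320 × (1/2)^(3.94/0.82596) = 2320 × (1/2)^4.7702 ≈ 85.02 dpm.

85.0 dpm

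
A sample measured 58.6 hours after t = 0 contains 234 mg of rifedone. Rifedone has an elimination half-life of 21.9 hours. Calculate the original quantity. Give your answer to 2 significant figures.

1500 mg

Number of half-lives elapsed: n = 58.6/21.9 ≈ 2.6758.
A₀ = A × 2^n = 234 × 2^2.6758 = 234 × 6.3899 ≈ 1495.2 mg.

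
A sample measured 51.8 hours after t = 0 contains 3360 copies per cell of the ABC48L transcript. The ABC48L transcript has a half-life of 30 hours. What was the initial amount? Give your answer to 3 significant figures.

11100 copies per cell

Number of half-lives elapsed: n = 51.8/30 ≈ 1.7267.
A₀ = A × 2^n = 3360 × 2^1.7267 = 3360 × 3.3096 ≈ 11120 copies per cell.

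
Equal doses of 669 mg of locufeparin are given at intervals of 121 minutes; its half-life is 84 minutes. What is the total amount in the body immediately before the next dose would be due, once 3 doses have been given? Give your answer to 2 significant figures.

370 mg

The 3 doses were given 363, 242, 121 minutes ago.
Total = 669·(1/2)^(363/84) + 669·(1/2)^(242/84) + 669·(1/2)^(121/84)
      = 33.462 + 90.818 + 246.49 ≈ 370.77 mg.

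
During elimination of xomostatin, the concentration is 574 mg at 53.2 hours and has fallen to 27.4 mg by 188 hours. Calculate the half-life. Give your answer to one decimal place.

Over Δt = 188 − 53.2 = 134.8 hours, the level fell by a factor of 574/27.4 ≈ 20.949.
n = log₂(20.949) ≈ 4.3888 half-lives, so t½ = 134.8/4.3888 ≈ 30.715 hours.

30.7 hours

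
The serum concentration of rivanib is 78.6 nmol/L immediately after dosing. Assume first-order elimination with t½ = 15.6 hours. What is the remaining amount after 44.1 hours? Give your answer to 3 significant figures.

11.1 nmol/L

Number of half-lives: n = 44.1/15.6 ≈ 2.8269.
Remaining = 78.6 × (1/2)^2.8269 = 78.6 × 0.14093 ≈ 11.077 nmol/L.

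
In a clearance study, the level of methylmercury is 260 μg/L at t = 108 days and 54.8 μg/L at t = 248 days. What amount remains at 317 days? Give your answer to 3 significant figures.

25.4 μg/L

Over Δt = 248 − 108 = 140 days, the level fell by a factor of 260/54.8 ≈ 4.7445.
n = log₂(4.7445) ≈ 2.2463 half-lives, so t½ = 140/2.2463 ≈ 62.326 days.
From t = 248 to t = 317: 54.8 × (1/2)^((317−248)/62.326) ≈ 25.44 μg/L.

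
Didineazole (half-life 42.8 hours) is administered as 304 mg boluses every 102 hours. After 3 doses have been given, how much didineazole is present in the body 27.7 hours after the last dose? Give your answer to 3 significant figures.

The 3 doses were given 231.7, 129.7, 27.7 hours ago.
Total = 304·(1/2)^(231.7/42.8) + 304·(1/2)^(129.7/42.8) + 304·(1/2)^(27.7/42.8)
      = 7.1323 + 37.208 + 194.11 ≈ 238.45 mg.

238 mg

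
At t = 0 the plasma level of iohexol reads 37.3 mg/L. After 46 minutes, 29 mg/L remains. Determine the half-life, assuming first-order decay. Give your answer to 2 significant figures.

A/A₀ = 29/37.3 ≈ 0.77748.
n = log₂(1.2862) ≈ 0.36312 half-lives elapsed in 46 minutes.
t½ = 46/0.36312 ≈ 126.68 minutes.

130 minutes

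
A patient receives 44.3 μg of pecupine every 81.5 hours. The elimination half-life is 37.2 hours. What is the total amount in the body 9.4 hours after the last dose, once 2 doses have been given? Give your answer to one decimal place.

45.3 μg

The 2 doses were given 90.9, 9.4 hours ago.
Total = 44.3·(1/2)^(90.9/37.2) + 44.3·(1/2)^(9.4/37.2)
      = 8.1437 + 37.182 ≈ 45.326 μg.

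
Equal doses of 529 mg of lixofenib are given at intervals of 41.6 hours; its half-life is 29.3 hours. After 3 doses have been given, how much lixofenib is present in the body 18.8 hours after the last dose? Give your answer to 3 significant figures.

The 3 doses were given 102, 60.4, 18.8 hours ago.
Total = 529·(1/2)^(102/29.3) + 529·(1/2)^(60.4/29.3) + 529·(1/2)^(18.8/29.3)
      = 47.37 + 126.74 + 339.08 ≈ 513.19 mg.

513 mg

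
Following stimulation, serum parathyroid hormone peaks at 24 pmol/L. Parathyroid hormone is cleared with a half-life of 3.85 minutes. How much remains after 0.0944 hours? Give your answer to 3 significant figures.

Convert the elapsed time: 0.0944 hours = 5.664 minutes.
Number of half-lives: n = 5.664/3.85 ≈ 1.4712.
Remaining = 24 × (1/2)^1.4712 = 24 × 0.36069 ≈ 8.6566 pmol/L.

8.66 pmol/L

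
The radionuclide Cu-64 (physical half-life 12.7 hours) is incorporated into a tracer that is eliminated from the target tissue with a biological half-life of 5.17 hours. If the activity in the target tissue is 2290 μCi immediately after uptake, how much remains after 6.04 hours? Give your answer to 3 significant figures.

1/t_eff = 1/t_phys + 1/t_biol = 1/12.7 + 1/5.17 = 0.27216 per hour.
t_eff = 12.7 × 5.17 / (12.7 + 5.17) ≈ 3.6743 hours.
Remaining = 2290 × (1/2)^(6.04/3.6743) = 2290 × (1/2)^1.6439 ≈ 732.79 μCi.

733 μCi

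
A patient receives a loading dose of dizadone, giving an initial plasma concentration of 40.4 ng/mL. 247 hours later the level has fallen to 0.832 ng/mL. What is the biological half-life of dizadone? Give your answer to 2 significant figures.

44 hours

A/A₀ = 0.832/40.4 ≈ 0.020594.
n = log₂(48.558) ≈ 5.6016 half-lives elapsed in 247 hours.
t½ = 247/5.6016 ≈ 44.094 hours.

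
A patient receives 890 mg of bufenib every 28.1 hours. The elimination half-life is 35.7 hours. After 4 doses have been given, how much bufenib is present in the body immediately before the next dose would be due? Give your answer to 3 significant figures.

1090 mg

The 4 doses were given 112.4, 84.3, 56.2, 28.1 hours ago.
Total = 890·(1/2)^(112.4/35.7) + 890·(1/2)^(84.3/35.7) + 890·(1/2)^(56.2/35.7) + 890·(1/2)^(28.1/35.7)
      = 100.37 + 173.2 + 298.88 + 515.76 ≈ 1088.2 mg.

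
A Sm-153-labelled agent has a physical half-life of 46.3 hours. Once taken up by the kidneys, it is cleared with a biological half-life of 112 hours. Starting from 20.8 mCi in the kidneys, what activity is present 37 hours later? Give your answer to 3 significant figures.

1/t_eff = 1/t_phys + 1/t_biol = 1/46.3 + 1/112 = 0.030527 per hour.
t_eff = 46.3 × 112 / (46.3 + 112) ≈ 32.758 hours.
Remaining = 20.8 × (1/2)^(37/32.758) = 20.8 × (1/2)^1.1295 ≈ 9.5072 mCi.

9.51 mCi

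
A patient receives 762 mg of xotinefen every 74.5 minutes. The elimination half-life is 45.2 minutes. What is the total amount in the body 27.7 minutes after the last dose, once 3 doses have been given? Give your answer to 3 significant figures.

708 mg

The 3 doses were given 176.7, 102.2, 27.7 minutes ago.
Total = 762·(1/2)^(176.7/45.2) + 762·(1/2)^(102.2/45.2) + 762·(1/2)^(27.7/45.2)
      = 50.716 + 158.97 + 498.28 ≈ 707.96 mg.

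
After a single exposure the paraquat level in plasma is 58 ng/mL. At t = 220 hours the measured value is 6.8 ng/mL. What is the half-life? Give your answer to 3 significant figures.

71.1 hours

A/A₀ = 6.8/58 ≈ 0.11724.
n = log₂(8.5294) ≈ 3.0924 half-lives elapsed in 220 hours.
t½ = 220/3.0924 ≈ 71.141 hours.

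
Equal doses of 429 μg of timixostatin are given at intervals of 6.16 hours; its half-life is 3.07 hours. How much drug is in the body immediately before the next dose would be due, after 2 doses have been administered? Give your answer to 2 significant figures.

130 μg

The 2 doses were given 12.32, 6.16 hours ago.
Total = 429·(1/2)^(12.32/3.07) + 429·(1/2)^(6.16/3.07)
      = 26.571 + 106.77 ≈ 133.34 μg.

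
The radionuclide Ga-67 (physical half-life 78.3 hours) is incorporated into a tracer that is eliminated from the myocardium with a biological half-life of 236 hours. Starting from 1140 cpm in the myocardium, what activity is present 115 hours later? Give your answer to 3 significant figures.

294 cpm

1/t_eff = 1/t_phys + 1/t_biol = 1/78.3 + 1/236 = 0.017009 per hour.
t_eff = 78.3 × 236 / (78.3 + 236) ≈ 58.794 hours.
Remaining = 1140 × (1/2)^(115/58.794) = 1140 × (1/2)^1.956 ≈ 293.83 cpm.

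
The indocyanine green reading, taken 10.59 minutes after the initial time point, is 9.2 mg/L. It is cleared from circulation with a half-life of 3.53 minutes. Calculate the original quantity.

Number of half-lives elapsed: n = 10.59/3.53 ≈ 3.
A₀ = A × 2^n = 9.2 × 2^3 = 9.2 × 8 ≈ 73.6 mg/L.

73.6 mg/L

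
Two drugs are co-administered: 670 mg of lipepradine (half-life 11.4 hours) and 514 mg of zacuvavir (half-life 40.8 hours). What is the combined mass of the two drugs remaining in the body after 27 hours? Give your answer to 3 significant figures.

lipepradine: 670 × (1/2)^(27/11.4) = 670 × (1/2)^2.3684 ≈ 129.75 mg.
zacuvavir: 514 × (1/2)^(27/40.8) = 514 × (1/2)^0.66176 ≈ 324.9 mg.
Total = 129.75 + 324.9 ≈ 454.65 mg.

455 mg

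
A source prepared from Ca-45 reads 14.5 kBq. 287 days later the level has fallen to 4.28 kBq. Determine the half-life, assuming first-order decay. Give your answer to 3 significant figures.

163 days

A/A₀ = 4.28/14.5 ≈ 0.29517.
n = log₂(3.3879) ≈ 1.7604 half-lives elapsed in 287 days.
t½ = 287/1.7604 ≈ 163.03 days.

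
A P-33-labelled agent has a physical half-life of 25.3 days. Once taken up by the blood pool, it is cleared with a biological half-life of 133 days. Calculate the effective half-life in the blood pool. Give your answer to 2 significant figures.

21 days

1/t_eff = 1/t_phys + 1/t_biol = 1/25.3 + 1/133 = 0.047044 per day.
t_eff = 25.3 × 133 / (25.3 + 133) ≈ 21.256 days.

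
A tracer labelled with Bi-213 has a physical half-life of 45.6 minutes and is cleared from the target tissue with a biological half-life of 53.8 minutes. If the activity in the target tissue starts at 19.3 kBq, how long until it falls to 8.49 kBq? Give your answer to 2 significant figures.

1/t_eff = 1/t_phys + 1/t_biol = 1/45.6 + 1/53.8 = 0.040517 per minute.
t_eff = 45.6 × 53.8 / (45.6 + 53.8) ≈ 24.681 minutes.
n = log₂(19.3/8.49) ≈ 1.1848; t = 1.1848 × 24.681 ≈ 29.241 minutes.

29 minutes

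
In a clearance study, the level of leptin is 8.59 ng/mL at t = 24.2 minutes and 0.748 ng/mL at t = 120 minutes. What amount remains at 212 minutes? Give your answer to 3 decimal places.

Over Δt = 120 − 24.2 = 95.8 minutes, the level fell by a factor of 8.59/0.748 ≈ 11.484.
n = log₂(11.484) ≈ 3.5215 half-lives, so t½ = 95.8/3.5215 ≈ 27.204 minutes.
From t = 120 to t = 212: 0.748 × (1/2)^((212−120)/27.204) ≈ 0.071756 ng/mL.

0.072 ng/mL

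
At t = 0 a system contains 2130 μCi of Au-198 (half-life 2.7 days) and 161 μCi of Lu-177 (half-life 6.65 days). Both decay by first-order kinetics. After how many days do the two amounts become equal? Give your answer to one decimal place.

Set 2130·(1/2)^(t/2.7) = 161·(1/2)^(t/6.65).
Taking log₂: log₂(2130/161) = t·(1/2.7 − 1/6.65).
log₂(13.23) = 3.7257; 1/2.7 − 1/6.65 = 0.21999.
t = 3.7257 / 0.21999 ≈ 16.936 days.

16.9 days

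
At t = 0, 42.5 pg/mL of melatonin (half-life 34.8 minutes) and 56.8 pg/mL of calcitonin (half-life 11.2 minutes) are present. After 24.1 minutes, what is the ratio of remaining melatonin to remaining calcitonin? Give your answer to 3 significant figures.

2.06

melatonin: 42.5 × (1/2)^(24.1/34.8) = 42.5 × (1/2)^0.69253 ≈ 26.298 pg/mL.
calcitonin: 56.8 × (1/2)^(24.1/11.2) = 56.8 × (1/2)^2.1518 ≈ 12.782 pg/mL.
Ratio ≈ 26.298 / 12.782 ≈ 2.0574.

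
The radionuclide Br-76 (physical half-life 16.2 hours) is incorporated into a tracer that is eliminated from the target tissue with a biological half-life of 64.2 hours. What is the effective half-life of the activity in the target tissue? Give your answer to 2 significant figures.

1/t_eff = 1/t_phys + 1/t_biol = 1/16.2 + 1/64.2 = 0.077305 per hour.
t_eff = 16.2 × 64.2 / (16.2 + 64.2) ≈ 12.936 hours.

13 hours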